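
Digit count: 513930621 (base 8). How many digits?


513930621 in base 8 = 3650372575
Number of digits = 10

10 digits (base 8)


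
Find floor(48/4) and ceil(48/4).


48/4 = 12.0000
floor = 12
ceil = 12

floor = 12, ceil = 12


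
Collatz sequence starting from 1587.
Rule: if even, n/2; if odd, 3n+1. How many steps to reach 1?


1587 → 4762 → 2381 → 7144 → 3572 → 1786 → 893 → 2680 → 1340 → 670 → 335 → 1006 → 503 → 1510 → 755 → 2266 → 1133 → 3400 → 1700 → 850 → 425 → 1276 → 638 → 319 → 958 → 479 → 1438 → 719 → 2158 → 1079 → 3238 → 1619 → 4858 → 2429 → 7288 → 3644 → 1822 → 911 → 2734 → 1367 → 4102 → 2051 → 6154 → 3077 → 9232 → 4616 → 2308 → 1154 → 577 → 1732 → 866 → 433 → 1300 → 650 → 325 → 976 → 488 → 244 → 122 → 61 → 184 → 92 → 46 → 23 → 70 → 35 → 106 → 53 → 160 → 80 → 40 → 20 → 10 → 5 → 16 → 8 → 4 → 2 → 1
Total steps = 78

78 steps


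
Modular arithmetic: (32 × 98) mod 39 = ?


32 × 98 = 3136
3136 mod 39 = 16


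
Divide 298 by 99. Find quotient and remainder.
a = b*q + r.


298 = 99 * 3 + 1
Check: 297 + 1 = 298

q = 3, r = 1


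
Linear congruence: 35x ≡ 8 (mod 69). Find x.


GCD(35, 69) = 1, unique solution
a^(-1) mod 69 = 2
x = 2 * 8 mod 69 = 16

x ≡ 16 (mod 69)


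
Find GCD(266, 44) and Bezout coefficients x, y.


Tabular extended Euclidean (each row: r = 266*s + 44*t):
r=266, s=1, t=0
r=44, s=0, t=1
q=6: r=2, s=1, t=-6   [266*(1) + 44*(-6) = 2]
q=22: r=0, s=-22, t=133   [266*(-22) + 44*(133) = 0]
GCD = 2; from the row with r=2: x=1, y=-6
Check: 266*(1) + 44*(-6) = 266 - 264 = 2

GCD = 2, x = 1, y = -6


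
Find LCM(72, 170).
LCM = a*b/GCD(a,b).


GCD(72, 170) = 2
LCM = 72*170/2 = 12240/2 = 6120

LCM = 6120


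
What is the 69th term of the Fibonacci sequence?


Sequence: 1, 1, 2, 3, 5, 8, 13, 21, 34, 55, 89, 144, 233, 377, 610, 987, 1597, 2584, 4181, 6765, 10946, 17711, 28657, 46368, 75025, 121393, 196418, 317811, 514229, 832040, 1346269, 2178309, 3524578, 5702887, 9227465, 14930352, 24157817, 39088169, 63245986, 102334155, 165580141, 267914296, 433494437, 701408733, 1134903170, 1836311903, 2971215073, 4807526976, 7778742049, 12586269025, 20365011074, 32951280099, 53316291173, 86267571272, 139583862445, 225851433717, 365435296162, 591286729879, 956722026041, 1548008755920, 2504730781961, 4052739537881, 6557470319842, 10610209857723, 17167680177565, 27777890035288, 44945570212853, 72723460248141, 117669030460994
F(69) = 117669030460994


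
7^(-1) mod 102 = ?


Use the extended Euclidean algorithm on (102, 7); each row r = 102*s + 7*t:
r=102, s=1, t=0
r=7, s=0, t=1
q=14: r=4, s=1, t=-14   [102*(1) + 7*(-14) = 4]
q=1: r=3, s=-1, t=15   [102*(-1) + 7*(15) = 3]
q=1: r=1, s=2, t=-29   [102*(2) + 7*(-29) = 1]
q=3: r=0, s=-7, t=102   [102*(-7) + 7*(102) = 0]
GCD = 1 with t = -29, so 7*(-29) ≡ 1 (mod 102)
Inverse = -29 mod 102 = 73
Check: 7 * 73 = 511 ≡ 1 (mod 102)

7^(-1) ≡ 73 (mod 102)


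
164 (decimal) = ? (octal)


164 (base 10) = 164 (decimal)
164 (decimal) = 244 (base 8)


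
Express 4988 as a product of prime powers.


4988 / 2 = 2494
2494 / 2 = 1247
1247 / 29 = 43
43 / 43 = 1
4988 = 2^2 × 29 × 43


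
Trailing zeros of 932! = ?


floor(932/5) = 186
floor(932/25) = 37
floor(932/125) = 7
floor(932/625) = 1
Total = 231

231 trailing zeros


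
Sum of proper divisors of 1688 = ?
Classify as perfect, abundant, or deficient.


Proper divisors: 1, 2, 4, 8, 211, 422, 844
Sum = 1 + 2 + 4 + 8 + 211 + 422 + 844 = 1492
1492 < 1688 → deficient

s(1688) = 1492 (deficient)


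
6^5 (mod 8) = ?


6^1 mod 8 = 6
6^2 mod 8 = 4
6^3 mod 8 = 0
6^4 mod 8 = 0
6^5 mod 8 = 0


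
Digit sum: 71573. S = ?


7 + 1 + 5 + 7 + 3 = 23


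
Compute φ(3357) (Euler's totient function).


3357 = 3^2 × 373
Prime factors: 3, 373
φ(3357) = 3357 × (1-1/3) × (1-1/373)
= 3357 × 2/3 × 372/373 = 2232

φ(3357) = 2232


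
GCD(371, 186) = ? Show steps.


371 = 1 * 186 + 185
186 = 1 * 185 + 1
185 = 185 * 1 + 0
GCD = 1


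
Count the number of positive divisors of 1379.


1379 = 7^1 × 197^1
d(1379) = (1+1) × (1+1) = 4

4 divisors


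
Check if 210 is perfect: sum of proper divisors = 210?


Proper divisors of 210: 1, 2, 3, 5, 6, 7, 10, 14, 15, 21, 30, 35, 42, 70, 105
Sum = 1 + 2 + 3 + 5 + 6 + 7 + 10 + 14 + 15 + 21 + 30 + 35 + 42 + 70 + 105 = 366

No, 210 is not perfect (366 ≠ 210)


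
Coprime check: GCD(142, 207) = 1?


Euclidean algorithm:
207 = 1 * 142 + 65
142 = 2 * 65 + 12
65 = 5 * 12 + 5
12 = 2 * 5 + 2
5 = 2 * 2 + 1
2 = 2 * 1 + 0
GCD(142, 207) = 1

Yes, coprime (GCD = 1)


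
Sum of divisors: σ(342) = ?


Divisors of 342: 1, 2, 3, 6, 9, 18, 19, 38, 57, 114, 171, 342
Sum = 1 + 2 + 3 + 6 + 9 + 18 + 19 + 38 + 57 + 114 + 171 + 342 = 780

σ(342) = 780


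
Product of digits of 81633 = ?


8 × 1 × 6 × 3 × 3 = 432


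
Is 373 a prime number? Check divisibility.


Check divisors up to sqrt(373) = 19.3132
No divisors found.
373 is prime.

Yes, 373 is prime


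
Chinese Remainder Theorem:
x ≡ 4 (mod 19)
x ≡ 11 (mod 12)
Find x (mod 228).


M = 19*12 = 228
M1 = M/19 = 12, M2 = M/12 = 19
M1^(-1) mod 19 = 8, M2^(-1) mod 12 = 7
x = 4*12*8 + 11*19*7 = 1847
1847 mod 228 = 23
Check: 23 mod 19 = 4 ✓, 23 mod 12 = 11 ✓

x ≡ 23 (mod 228)


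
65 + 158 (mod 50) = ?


65 + 158 = 223
223 mod 50 = 23


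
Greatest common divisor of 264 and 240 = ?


264 = 1 * 240 + 24
240 = 10 * 24 + 0
GCD = 24


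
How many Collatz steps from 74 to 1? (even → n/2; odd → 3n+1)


74 → 37 → 112 → 56 → 28 → 14 → 7 → 22 → 11 → 34 → 17 → 52 → 26 → 13 → 40 → 20 → 10 → 5 → 16 → 8 → 4 → 2 → 1
Total steps = 22

22 steps


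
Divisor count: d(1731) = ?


1731 = 3^1 × 577^1
d(1731) = (1+1) × (1+1) = 4

4 divisors


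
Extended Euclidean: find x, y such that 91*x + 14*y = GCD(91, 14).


Tabular extended Euclidean (each row: r = 91*s + 14*t):
r=91, s=1, t=0
r=14, s=0, t=1
q=6: r=7, s=1, t=-6   [91*(1) + 14*(-6) = 7]
q=2: r=0, s=-2, t=13   [91*(-2) + 14*(13) = 0]
GCD = 7; from the row with r=7: x=1, y=-6
Check: 91*(1) + 14*(-6) = 91 - 84 = 7

GCD = 7, x = 1, y = -6


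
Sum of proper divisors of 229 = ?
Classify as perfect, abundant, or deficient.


Proper divisors: 1
Sum = 1 = 1
1 < 229 → deficient

s(229) = 1 (deficient)


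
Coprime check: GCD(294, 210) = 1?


Euclidean algorithm:
294 = 1 * 210 + 84
210 = 2 * 84 + 42
84 = 2 * 42 + 0
GCD(294, 210) = 42

No, not coprime (GCD = 42)


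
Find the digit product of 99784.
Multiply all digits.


9 × 9 × 7 × 8 × 4 = 18144


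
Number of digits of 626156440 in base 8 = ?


626156440 in base 8 = 4524461630
Number of digits = 10

10 digits (base 8)


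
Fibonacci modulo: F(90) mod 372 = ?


F(k) mod 372 for k=1..90:
1, 1, 2, 3, 5, 8, 13, 21, 34, 55, 89, 144, 233, 5, 238, 243, 109, 352, 89, 69, 158, 227, 13, 240, 253, 121, 2, 123, 125, 248, 1, 249, 250, 127, 5, 132, 137, 269, 34, 303, 337, 268, 233, 129, 362, 119, 109, 228, 337, 193, 158, 351, 137, 116, 253, 369, 250, 247, 125, 0, 125, 125, 250, 3, 253, 256, 137, 21, 158, 179, 337, 144, 109, 253, 362, 243, 233, 104, 337, 69, 34, 103, 137, 240, 5, 245, 250, 123, 1, 124
F(90) mod 372 = 124


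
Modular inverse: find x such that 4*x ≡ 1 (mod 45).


Use the extended Euclidean algorithm on (45, 4); each row r = 45*s + 4*t:
r=45, s=1, t=0
r=4, s=0, t=1
q=11: r=1, s=1, t=-11   [45*(1) + 4*(-11) = 1]
q=4: r=0, s=-4, t=45   [45*(-4) + 4*(45) = 0]
GCD = 1 with t = -11, so 4*(-11) ≡ 1 (mod 45)
Inverse = -11 mod 45 = 34
Check: 4 * 34 = 136 ≡ 1 (mod 45)

4^(-1) ≡ 34 (mod 45)


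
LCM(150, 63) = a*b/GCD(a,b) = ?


GCD(150, 63) = 3
LCM = 150*63/3 = 9450/3 = 3150

LCM = 3150


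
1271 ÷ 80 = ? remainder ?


1271 = 80 * 15 + 71
Check: 1200 + 71 = 1271

q = 15, r = 71


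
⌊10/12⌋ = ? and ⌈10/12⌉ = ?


10/12 = 0.8333
floor = 0
ceil = 1

floor = 0, ceil = 1


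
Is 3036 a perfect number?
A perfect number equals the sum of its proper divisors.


Proper divisors of 3036: 1, 2, 3, 4, 6, 11, 12, 22, 23, 33, 44, 46, 66, 69, 92, 132, 138, 253, 276, 506, 759, 1012, 1518
Sum = 1 + 2 + 3 + 4 + 6 + 11 + 12 + 22 + 23 + 33 + 44 + 46 + 66 + 69 + 92 + 132 + 138 + 253 + 276 + 506 + 759 + 1012 + 1518 = 5028

No, 3036 is not perfect (5028 ≠ 3036)


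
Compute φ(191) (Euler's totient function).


191 = 191
Prime factors: 191
φ(191) = 191 × (1-1/191)
= 191 × 190/191 = 190

φ(191) = 190


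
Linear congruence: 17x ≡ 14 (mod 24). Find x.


GCD(17, 24) = 1, unique solution
a^(-1) mod 24 = 17
x = 17 * 14 mod 24 = 22

x ≡ 22 (mod 24)


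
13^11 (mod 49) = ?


13^1 mod 49 = 13
13^2 mod 49 = 22
13^3 mod 49 = 41
13^4 mod 49 = 43
13^5 mod 49 = 20
13^6 mod 49 = 15
13^7 mod 49 = 48
13^8 mod 49 = 36
13^9 mod 49 = 27
13^10 mod 49 = 8
13^11 mod 49 = 6


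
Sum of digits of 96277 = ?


9 + 6 + 2 + 7 + 7 = 31


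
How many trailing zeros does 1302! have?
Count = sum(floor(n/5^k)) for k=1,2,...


floor(1302/5) = 260
floor(1302/25) = 52
floor(1302/125) = 10
floor(1302/625) = 2
Total = 324

324 trailing zeros


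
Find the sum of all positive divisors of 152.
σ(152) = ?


Divisors of 152: 1, 2, 4, 8, 19, 38, 76, 152
Sum = 1 + 2 + 4 + 8 + 19 + 38 + 76 + 152 = 300

σ(152) = 300


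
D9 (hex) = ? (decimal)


D9 (base 16) = 217 (decimal)
217 (decimal) = 217 (base 10)


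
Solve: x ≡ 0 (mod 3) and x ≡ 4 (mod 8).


M = 3*8 = 24
M1 = M/3 = 8, M2 = M/8 = 3
M1^(-1) mod 3 = 2, M2^(-1) mod 8 = 3
x = 0*8*2 + 4*3*3 = 36
36 mod 24 = 12
Check: 12 mod 3 = 0 ✓, 12 mod 8 = 4 ✓

x ≡ 12 (mod 24)


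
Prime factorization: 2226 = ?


2226 / 2 = 1113
1113 / 3 = 371
371 / 7 = 53
53 / 53 = 1
2226 = 2 × 3 × 7 × 53


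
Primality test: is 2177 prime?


2177 / 7 = 311 (exact division)
2177 is NOT prime.

No, 2177 is not prime


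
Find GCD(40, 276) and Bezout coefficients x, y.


Tabular extended Euclidean (each row: r = 40*s + 276*t):
r=40, s=1, t=0
r=276, s=0, t=1
q=0: r=40, s=1, t=0   [40*(1) + 276*(0) = 40]
q=6: r=36, s=-6, t=1   [40*(-6) + 276*(1) = 36]
q=1: r=4, s=7, t=-1   [40*(7) + 276*(-1) = 4]
q=9: r=0, s=-69, t=10   [40*(-69) + 276*(10) = 0]
GCD = 4; from the row with r=4: x=7, y=-1
Check: 40*(7) + 276*(-1) = 280 - 276 = 4

GCD = 4, x = 7, y = -1


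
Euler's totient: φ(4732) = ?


4732 = 2^2 × 7 × 13^2
Prime factors: 2, 7, 13
φ(4732) = 4732 × (1-1/2) × (1-1/7) × (1-1/13)
= 4732 × 1/2 × 6/7 × 12/13 = 1872

φ(4732) = 1872


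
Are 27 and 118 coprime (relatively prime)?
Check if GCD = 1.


Euclidean algorithm:
118 = 4 * 27 + 10
27 = 2 * 10 + 7
10 = 1 * 7 + 3
7 = 2 * 3 + 1
3 = 3 * 1 + 0
GCD(27, 118) = 1

Yes, coprime (GCD = 1)


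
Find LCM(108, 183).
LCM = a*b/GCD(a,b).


GCD(108, 183) = 3
LCM = 108*183/3 = 19764/3 = 6588

LCM = 6588


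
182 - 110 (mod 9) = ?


182 - 110 = 72
72 mod 9 = 0


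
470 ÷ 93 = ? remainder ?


470 = 93 * 5 + 5
Check: 465 + 5 = 470

q = 5, r = 5


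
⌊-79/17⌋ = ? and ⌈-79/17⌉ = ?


-79/17 = -4.6471
floor = -5
ceil = -4

floor = -5, ceil = -4


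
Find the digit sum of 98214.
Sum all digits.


9 + 8 + 2 + 1 + 4 = 24


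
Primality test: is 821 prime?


Check divisors up to sqrt(821) = 28.6531
No divisors found.
821 is prime.

Yes, 821 is prime


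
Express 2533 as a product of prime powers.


2533 / 17 = 149
149 / 149 = 1
2533 = 17 × 149


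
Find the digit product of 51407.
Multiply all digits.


5 × 1 × 4 × 0 × 7 = 0


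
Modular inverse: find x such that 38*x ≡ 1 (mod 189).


Use the extended Euclidean algorithm on (189, 38); each row r = 189*s + 38*t:
r=189, s=1, t=0
r=38, s=0, t=1
q=4: r=37, s=1, t=-4   [189*(1) + 38*(-4) = 37]
q=1: r=1, s=-1, t=5   [189*(-1) + 38*(5) = 1]
q=37: r=0, s=38, t=-189   [189*(38) + 38*(-189) = 0]
GCD = 1 with t = 5, so 38*(5) ≡ 1 (mod 189)
Inverse = 5 mod 189 = 5
Check: 38 * 5 = 190 ≡ 1 (mod 189)

38^(-1) ≡ 5 (mod 189)


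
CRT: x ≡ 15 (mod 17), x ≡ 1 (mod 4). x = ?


M = 17*4 = 68
M1 = M/17 = 4, M2 = M/4 = 17
M1^(-1) mod 17 = 13, M2^(-1) mod 4 = 1
x = 15*4*13 + 1*17*1 = 797
797 mod 68 = 49
Check: 49 mod 17 = 15 ✓, 49 mod 4 = 1 ✓

x ≡ 49 (mod 68)


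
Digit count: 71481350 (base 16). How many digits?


71481350 in base 16 = 442B806
Number of digits = 7

7 digits (base 16)


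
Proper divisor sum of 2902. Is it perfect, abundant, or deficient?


Proper divisors: 1, 2, 1451
Sum = 1 + 2 + 1451 = 1454
1454 < 2902 → deficient

s(2902) = 1454 (deficient)


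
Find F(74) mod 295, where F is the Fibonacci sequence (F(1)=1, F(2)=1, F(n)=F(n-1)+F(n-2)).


F(k) mod 295 for k=1..74:
1, 1, 2, 3, 5, 8, 13, 21, 34, 55, 89, 144, 233, 82, 20, 102, 122, 224, 51, 275, 31, 11, 42, 53, 95, 148, 243, 96, 44, 140, 184, 29, 213, 242, 160, 107, 267, 79, 51, 130, 181, 16, 197, 213, 115, 33, 148, 181, 34, 215, 249, 169, 123, 292, 120, 117, 237, 59, 1, 60, 61, 121, 182, 8, 190, 198, 93, 291, 89, 85, 174, 259, 138, 102
F(74) mod 295 = 102


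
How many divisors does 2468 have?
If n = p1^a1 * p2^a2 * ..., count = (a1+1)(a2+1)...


2468 = 2^2 × 617^1
d(2468) = (2+1) × (1+1) = 6

6 divisors


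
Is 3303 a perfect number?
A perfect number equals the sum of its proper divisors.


Proper divisors of 3303: 1, 3, 9, 367, 1101
Sum = 1 + 3 + 9 + 367 + 1101 = 1481

No, 3303 is not perfect (1481 ≠ 3303)


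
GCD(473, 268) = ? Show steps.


473 = 1 * 268 + 205
268 = 1 * 205 + 63
205 = 3 * 63 + 16
63 = 3 * 16 + 15
16 = 1 * 15 + 1
15 = 15 * 1 + 0
GCD = 1


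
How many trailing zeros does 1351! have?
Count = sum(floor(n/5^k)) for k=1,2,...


floor(1351/5) = 270
floor(1351/25) = 54
floor(1351/125) = 10
floor(1351/625) = 2
Total = 336

336 trailing zeros


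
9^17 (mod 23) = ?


9^1 mod 23 = 9
9^2 mod 23 = 12
9^3 mod 23 = 16
9^4 mod 23 = 6
9^5 mod 23 = 8
9^6 mod 23 = 3
9^7 mod 23 = 4
9^8 mod 23 = 13
9^9 mod 23 = 2
9^10 mod 23 = 18
9^11 mod 23 = 1
9^12 mod 23 = 9
9^13 mod 23 = 12
9^14 mod 23 = 16
9^15 mod 23 = 6
9^16 mod 23 = 8
9^17 mod 23 = 3


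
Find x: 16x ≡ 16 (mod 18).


GCD(16, 18) = 2 divides 16
Divide: 8x ≡ 8 (mod 9)
x ≡ 1 (mod 9)


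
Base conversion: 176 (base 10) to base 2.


176 (base 10) = 176 (decimal)
176 (decimal) = 10110000 (base 2)


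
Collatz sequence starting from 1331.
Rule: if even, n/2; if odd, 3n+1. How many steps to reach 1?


1331 → 3994 → 1997 → 5992 → 2996 → 1498 → 749 → 2248 → 1124 → 562 → 281 → 844 → 422 → 211 → 634 → 317 → 952 → 476 → 238 → 119 → 358 → 179 → 538 → 269 → 808 → 404 → 202 → 101 → 304 → 152 → 76 → 38 → 19 → 58 → 29 → 88 → 44 → 22 → 11 → 34 → 17 → 52 → 26 → 13 → 40 → 20 → 10 → 5 → 16 → 8 → 4 → 2 → 1
Total steps = 52

52 steps


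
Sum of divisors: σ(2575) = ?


Divisors of 2575: 1, 5, 25, 103, 515, 2575
Sum = 1 + 5 + 25 + 103 + 515 + 2575 = 3224

σ(2575) = 3224


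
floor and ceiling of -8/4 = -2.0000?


-8/4 = -2.0000
floor = -2
ceil = -2

floor = -2, ceil = -2


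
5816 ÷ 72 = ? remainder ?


5816 = 72 * 80 + 56
Check: 5760 + 56 = 5816

q = 80, r = 56


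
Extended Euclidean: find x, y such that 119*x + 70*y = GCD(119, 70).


Tabular extended Euclidean (each row: r = 119*s + 70*t):
r=119, s=1, t=0
r=70, s=0, t=1
q=1: r=49, s=1, t=-1   [119*(1) + 70*(-1) = 49]
q=1: r=21, s=-1, t=2   [119*(-1) + 70*(2) = 21]
q=2: r=7, s=3, t=-5   [119*(3) + 70*(-5) = 7]
q=3: r=0, s=-10, t=17   [119*(-10) + 70*(17) = 0]
GCD = 7; from the row with r=7: x=3, y=-5
Check: 119*(3) + 70*(-5) = 357 - 350 = 7

GCD = 7, x = 3, y = -5


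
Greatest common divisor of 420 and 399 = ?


420 = 1 * 399 + 21
399 = 19 * 21 + 0
GCD = 21


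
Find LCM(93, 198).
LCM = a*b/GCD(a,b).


GCD(93, 198) = 3
LCM = 93*198/3 = 18414/3 = 6138

LCM = 6138


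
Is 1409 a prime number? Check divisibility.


Check divisors up to sqrt(1409) = 37.5366
No divisors found.
1409 is prime.

Yes, 1409 is prime


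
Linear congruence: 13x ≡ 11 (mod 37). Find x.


GCD(13, 37) = 1, unique solution
a^(-1) mod 37 = 20
x = 20 * 11 mod 37 = 35

x ≡ 35 (mod 37)


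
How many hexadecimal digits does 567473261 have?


567473261 in base 16 = 21D2F46D
Number of digits = 8

8 digits (base 16)


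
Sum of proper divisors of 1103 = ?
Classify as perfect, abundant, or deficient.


Proper divisors: 1
Sum = 1 = 1
1 < 1103 → deficient

s(1103) = 1 (deficient)


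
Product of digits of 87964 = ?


8 × 7 × 9 × 6 × 4 = 12096


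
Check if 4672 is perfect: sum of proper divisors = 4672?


Proper divisors of 4672: 1, 2, 4, 8, 16, 32, 64, 73, 146, 292, 584, 1168, 2336
Sum = 1 + 2 + 4 + 8 + 16 + 32 + 64 + 73 + 146 + 292 + 584 + 1168 + 2336 = 4726

No, 4672 is not perfect (4726 ≠ 4672)


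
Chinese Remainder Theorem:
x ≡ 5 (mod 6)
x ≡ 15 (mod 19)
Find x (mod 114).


M = 6*19 = 114
M1 = M/6 = 19, M2 = M/19 = 6
M1^(-1) mod 6 = 1, M2^(-1) mod 19 = 16
x = 5*19*1 + 15*6*16 = 1535
1535 mod 114 = 53
Check: 53 mod 6 = 5 ✓, 53 mod 19 = 15 ✓

x ≡ 53 (mod 114)


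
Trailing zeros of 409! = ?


floor(409/5) = 81
floor(409/25) = 16
floor(409/125) = 3
Total = 100

100 trailing zeros


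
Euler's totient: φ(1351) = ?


1351 = 7 × 193
Prime factors: 7, 193
φ(1351) = 1351 × (1-1/7) × (1-1/193)
= 1351 × 6/7 × 192/193 = 1152

φ(1351) = 1152


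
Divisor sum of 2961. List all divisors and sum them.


Divisors of 2961: 1, 3, 7, 9, 21, 47, 63, 141, 329, 423, 987, 2961
Sum = 1 + 3 + 7 + 9 + 21 + 47 + 63 + 141 + 329 + 423 + 987 + 2961 = 4992

σ(2961) = 4992


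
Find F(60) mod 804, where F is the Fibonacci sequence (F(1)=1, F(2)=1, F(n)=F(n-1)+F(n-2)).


F(k) mod 804 for k=1..60:
1, 1, 2, 3, 5, 8, 13, 21, 34, 55, 89, 144, 233, 377, 610, 183, 793, 172, 161, 333, 494, 23, 517, 540, 253, 793, 242, 231, 473, 704, 373, 273, 646, 115, 761, 72, 29, 101, 130, 231, 361, 592, 149, 741, 86, 23, 109, 132, 241, 373, 614, 183, 797, 176, 169, 345, 514, 55, 569, 624
F(60) mod 804 = 624


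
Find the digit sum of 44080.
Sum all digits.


4 + 4 + 0 + 8 + 0 = 16


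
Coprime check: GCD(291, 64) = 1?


Euclidean algorithm:
291 = 4 * 64 + 35
64 = 1 * 35 + 29
35 = 1 * 29 + 6
29 = 4 * 6 + 5
6 = 1 * 5 + 1
5 = 5 * 1 + 0
GCD(291, 64) = 1

Yes, coprime (GCD = 1)


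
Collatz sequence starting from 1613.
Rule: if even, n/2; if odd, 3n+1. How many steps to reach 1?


1613 → 4840 → 2420 → 1210 → 605 → 1816 → 908 → 454 → 227 → 682 → 341 → 1024 → 512 → 256 → 128 → 64 → 32 → 16 → 8 → 4 → 2 → 1
Total steps = 21

21 steps


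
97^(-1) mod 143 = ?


Use the extended Euclidean algorithm on (143, 97); each row r = 143*s + 97*t:
r=143, s=1, t=0
r=97, s=0, t=1
q=1: r=46, s=1, t=-1   [143*(1) + 97*(-1) = 46]
q=2: r=5, s=-2, t=3   [143*(-2) + 97*(3) = 5]
q=9: r=1, s=19, t=-28   [143*(19) + 97*(-28) = 1]
q=5: r=0, s=-97, t=143   [143*(-97) + 97*(143) = 0]
GCD = 1 with t = -28, so 97*(-28) ≡ 1 (mod 143)
Inverse = -28 mod 143 = 115
Check: 97 * 115 = 11155 ≡ 1 (mod 143)

97^(-1) ≡ 115 (mod 143)


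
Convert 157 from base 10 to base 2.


157 (base 10) = 157 (decimal)
157 (decimal) = 10011101 (base 2)


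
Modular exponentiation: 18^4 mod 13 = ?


18^1 mod 13 = 5
18^2 mod 13 = 12
18^3 mod 13 = 8
18^4 mod 13 = 1


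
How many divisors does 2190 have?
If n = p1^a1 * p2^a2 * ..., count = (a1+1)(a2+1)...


2190 = 2^1 × 3^1 × 5^1 × 73^1
d(2190) = (1+1) × (1+1) × (1+1) × (1+1) = 16

16 divisors


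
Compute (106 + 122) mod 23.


106 + 122 = 228
228 mod 23 = 21


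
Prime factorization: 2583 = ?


2583 / 3 = 861
861 / 3 = 287
287 / 7 = 41
41 / 41 = 1
2583 = 3^2 × 7 × 41


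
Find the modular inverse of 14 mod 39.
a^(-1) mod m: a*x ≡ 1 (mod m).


Use the extended Euclidean algorithm on (39, 14); each row r = 39*s + 14*t:
r=39, s=1, t=0
r=14, s=0, t=1
q=2: r=11, s=1, t=-2   [39*(1) + 14*(-2) = 11]
q=1: r=3, s=-1, t=3   [39*(-1) + 14*(3) = 3]
q=3: r=2, s=4, t=-11   [39*(4) + 14*(-11) = 2]
q=1: r=1, s=-5, t=14   [39*(-5) + 14*(14) = 1]
q=2: r=0, s=14, t=-39   [39*(14) + 14*(-39) = 0]
GCD = 1 with t = 14, so 14*(14) ≡ 1 (mod 39)
Inverse = 14 mod 39 = 14
Check: 14 * 14 = 196 ≡ 1 (mod 39)

14^(-1) ≡ 14 (mod 39)


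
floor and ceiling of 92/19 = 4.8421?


92/19 = 4.8421
floor = 4
ceil = 5

floor = 4, ceil = 5


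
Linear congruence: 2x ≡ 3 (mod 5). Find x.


GCD(2, 5) = 1, unique solution
a^(-1) mod 5 = 3
x = 3 * 3 mod 5 = 4

x ≡ 4 (mod 5)


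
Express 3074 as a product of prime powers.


3074 / 2 = 1537
1537 / 29 = 53
53 / 53 = 1
3074 = 2 × 29 × 53


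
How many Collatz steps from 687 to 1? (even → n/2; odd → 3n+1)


687 → 2062 → 1031 → 3094 → 1547 → 4642 → 2321 → 6964 → 3482 → 1741 → 5224 → 2612 → 1306 → 653 → 1960 → 980 → 490 → 245 → 736 → 368 → 184 → 92 → 46 → 23 → 70 → 35 → 106 → 53 → 160 → 80 → 40 → 20 → 10 → 5 → 16 → 8 → 4 → 2 → 1
Total steps = 38

38 steps


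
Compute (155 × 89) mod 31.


155 × 89 = 13795
13795 mod 31 = 0


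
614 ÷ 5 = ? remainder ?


614 = 5 * 122 + 4
Check: 610 + 4 = 614

q = 122, r = 4


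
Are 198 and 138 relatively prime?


Euclidean algorithm:
198 = 1 * 138 + 60
138 = 2 * 60 + 18
60 = 3 * 18 + 6
18 = 3 * 6 + 0
GCD(198, 138) = 6

No, not coprime (GCD = 6)


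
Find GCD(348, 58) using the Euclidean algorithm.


348 = 6 * 58 + 0
GCD = 58


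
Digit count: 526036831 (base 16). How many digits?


526036831 in base 16 = 1F5AAF5F
Number of digits = 8

8 digits (base 16)


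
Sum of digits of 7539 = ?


7 + 5 + 3 + 9 = 24


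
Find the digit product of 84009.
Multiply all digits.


8 × 4 × 0 × 0 × 9 = 0


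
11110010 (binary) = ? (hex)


11110010 (base 2) = 242 (decimal)
242 (decimal) = F2 (base 16)


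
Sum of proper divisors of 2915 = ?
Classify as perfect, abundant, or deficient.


Proper divisors: 1, 5, 11, 53, 55, 265, 583
Sum = 1 + 5 + 11 + 53 + 55 + 265 + 583 = 973
973 < 2915 → deficient

s(2915) = 973 (deficient)


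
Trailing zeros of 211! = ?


floor(211/5) = 42
floor(211/25) = 8
floor(211/125) = 1
Total = 51

51 trailing zeros


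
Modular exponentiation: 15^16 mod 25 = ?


15^1 mod 25 = 15
15^2 mod 25 = 0
15^3 mod 25 = 0
15^4 mod 25 = 0
15^5 mod 25 = 0
15^6 mod 25 = 0
15^7 mod 25 = 0
15^8 mod 25 = 0
15^9 mod 25 = 0
15^10 mod 25 = 0
15^11 mod 25 = 0
15^12 mod 25 = 0
15^13 mod 25 = 0
15^14 mod 25 = 0
15^15 mod 25 = 0
15^16 mod 25 = 0


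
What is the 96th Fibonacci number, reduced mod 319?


F(k) mod 319 for k=1..96:
1, 1, 2, 3, 5, 8, 13, 21, 34, 55, 89, 144, 233, 58, 291, 30, 2, 32, 34, 66, 100, 166, 266, 113, 60, 173, 233, 87, 1, 88, 89, 177, 266, 124, 71, 195, 266, 142, 89, 231, 1, 232, 233, 146, 60, 206, 266, 153, 100, 253, 34, 287, 2, 289, 291, 261, 233, 175, 89, 264, 34, 298, 13, 311, 5, 316, 2, 318, 1, 0, 1, 1, 2, 3, 5, 8, 13, 21, 34, 55, 89, 144, 233, 58, 291, 30, 2, 32, 34, 66, 100, 166, 266, 113, 60, 173
F(96) mod 319 = 173


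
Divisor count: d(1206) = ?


1206 = 2^1 × 3^2 × 67^1
d(1206) = (1+1) × (2+1) × (1+1) = 12

12 divisors


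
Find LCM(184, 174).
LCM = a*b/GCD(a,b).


GCD(184, 174) = 2
LCM = 184*174/2 = 32016/2 = 16008

LCM = 16008


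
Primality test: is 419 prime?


Check divisors up to sqrt(419) = 20.4695
No divisors found.
419 is prime.

Yes, 419 is prime


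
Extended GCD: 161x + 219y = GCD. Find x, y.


Tabular extended Euclidean (each row: r = 161*s + 219*t):
r=161, s=1, t=0
r=219, s=0, t=1
q=0: r=161, s=1, t=0   [161*(1) + 219*(0) = 161]
q=1: r=58, s=-1, t=1   [161*(-1) + 219*(1) = 58]
q=2: r=45, s=3, t=-2   [161*(3) + 219*(-2) = 45]
q=1: r=13, s=-4, t=3   [161*(-4) + 219*(3) = 13]
q=3: r=6, s=15, t=-11   [161*(15) + 219*(-11) = 6]
q=2: r=1, s=-34, t=25   [161*(-34) + 219*(25) = 1]
q=6: r=0, s=219, t=-161   [161*(219) + 219*(-161) = 0]
GCD = 1; from the row with r=1: x=-34, y=25
Check: 161*(-34) + 219*(25) = -5474 + 5475 = 1

GCD = 1, x = -34, y = 25


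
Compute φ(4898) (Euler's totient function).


4898 = 2 × 31 × 79
Prime factors: 2, 31, 79
φ(4898) = 4898 × (1-1/2) × (1-1/31) × (1-1/79)
= 4898 × 1/2 × 30/31 × 78/79 = 2340

φ(4898) = 2340


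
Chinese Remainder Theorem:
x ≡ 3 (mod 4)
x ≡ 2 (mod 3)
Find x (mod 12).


M = 4*3 = 12
M1 = M/4 = 3, M2 = M/3 = 4
M1^(-1) mod 4 = 3, M2^(-1) mod 3 = 1
x = 3*3*3 + 2*4*1 = 35
35 mod 12 = 11
Check: 11 mod 4 = 3 ✓, 11 mod 3 = 2 ✓

x ≡ 11 (mod 12)


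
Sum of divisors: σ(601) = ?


Divisors of 601: 1, 601
Sum = 1 + 601 = 602

σ(601) = 602


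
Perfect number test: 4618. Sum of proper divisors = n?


Proper divisors of 4618: 1, 2, 2309
Sum = 1 + 2 + 2309 = 2312

No, 4618 is not perfect (2312 ≠ 4618)


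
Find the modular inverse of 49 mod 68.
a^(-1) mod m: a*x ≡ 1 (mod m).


Use the extended Euclidean algorithm on (68, 49); each row r = 68*s + 49*t:
r=68, s=1, t=0
r=49, s=0, t=1
q=1: r=19, s=1, t=-1   [68*(1) + 49*(-1) = 19]
q=2: r=11, s=-2, t=3   [68*(-2) + 49*(3) = 11]
q=1: r=8, s=3, t=-4   [68*(3) + 49*(-4) = 8]
q=1: r=3, s=-5, t=7   [68*(-5) + 49*(7) = 3]
q=2: r=2, s=13, t=-18   [68*(13) + 49*(-18) = 2]
q=1: r=1, s=-18, t=25   [68*(-18) + 49*(25) = 1]
q=2: r=0, s=49, t=-68   [68*(49) + 49*(-68) = 0]
GCD = 1 with t = 25, so 49*(25) ≡ 1 (mod 68)
Inverse = 25 mod 68 = 25
Check: 49 * 25 = 1225 ≡ 1 (mod 68)

49^(-1) ≡ 25 (mod 68)


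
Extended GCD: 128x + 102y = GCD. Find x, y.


Tabular extended Euclidean (each row: r = 128*s + 102*t):
r=128, s=1, t=0
r=102, s=0, t=1
q=1: r=26, s=1, t=-1   [128*(1) + 102*(-1) = 26]
q=3: r=24, s=-3, t=4   [128*(-3) + 102*(4) = 24]
q=1: r=2, s=4, t=-5   [128*(4) + 102*(-5) = 2]
q=12: r=0, s=-51, t=64   [128*(-51) + 102*(64) = 0]
GCD = 2; from the row with r=2: x=4, y=-5
Check: 128*(4) + 102*(-5) = 512 - 510 = 2

GCD = 2, x = 4, y = -5


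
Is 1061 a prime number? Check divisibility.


Check divisors up to sqrt(1061) = 32.5730
No divisors found.
1061 is prime.

Yes, 1061 is prime


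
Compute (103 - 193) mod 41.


103 - 193 = -90
-90 mod 41 = 33


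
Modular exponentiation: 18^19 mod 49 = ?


18^1 mod 49 = 18
18^2 mod 49 = 30
18^3 mod 49 = 1
18^4 mod 49 = 18
18^5 mod 49 = 30
18^6 mod 49 = 1
18^7 mod 49 = 18
18^8 mod 49 = 30
18^9 mod 49 = 1
18^10 mod 49 = 18
18^11 mod 49 = 30
18^12 mod 49 = 1
18^13 mod 49 = 18
18^14 mod 49 = 30
18^15 mod 49 = 1
18^16 mod 49 = 18
18^17 mod 49 = 30
18^18 mod 49 = 1
18^19 mod 49 = 18


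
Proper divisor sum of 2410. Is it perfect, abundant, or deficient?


Proper divisors: 1, 2, 5, 10, 241, 482, 1205
Sum = 1 + 2 + 5 + 10 + 241 + 482 + 1205 = 1946
1946 < 2410 → deficient

s(2410) = 1946 (deficient)


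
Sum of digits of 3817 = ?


3 + 8 + 1 + 7 = 19


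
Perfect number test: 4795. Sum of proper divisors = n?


Proper divisors of 4795: 1, 5, 7, 35, 137, 685, 959
Sum = 1 + 5 + 7 + 35 + 137 + 685 + 959 = 1829

No, 4795 is not perfect (1829 ≠ 4795)


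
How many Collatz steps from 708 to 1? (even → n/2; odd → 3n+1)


708 → 354 → 177 → 532 → 266 → 133 → 400 → 200 → 100 → 50 → 25 → 76 → 38 → 19 → 58 → 29 → 88 → 44 → 22 → 11 → 34 → 17 → 52 → 26 → 13 → 40 → 20 → 10 → 5 → 16 → 8 → 4 → 2 → 1
Total steps = 33

33 steps


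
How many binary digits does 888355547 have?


888355547 in base 2 = 110100111100110011101011011011
Number of digits = 30

30 digits (base 2)


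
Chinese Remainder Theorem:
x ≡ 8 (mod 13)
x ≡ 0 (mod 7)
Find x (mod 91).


M = 13*7 = 91
M1 = M/13 = 7, M2 = M/7 = 13
M1^(-1) mod 13 = 2, M2^(-1) mod 7 = 6
x = 8*7*2 + 0*13*6 = 112
112 mod 91 = 21
Check: 21 mod 13 = 8 ✓, 21 mod 7 = 0 ✓

x ≡ 21 (mod 91)


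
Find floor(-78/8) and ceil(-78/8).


-78/8 = -9.7500
floor = -10
ceil = -9

floor = -10, ceil = -9


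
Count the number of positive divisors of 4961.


4961 = 11^2 × 41^1
d(4961) = (2+1) × (1+1) = 6

6 divisors


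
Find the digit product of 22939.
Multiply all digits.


2 × 2 × 9 × 3 × 9 = 972


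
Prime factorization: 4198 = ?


4198 / 2 = 2099
2099 / 2099 = 1
4198 = 2 × 2099


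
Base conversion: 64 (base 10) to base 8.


64 (base 10) = 64 (decimal)
64 (decimal) = 100 (base 8)


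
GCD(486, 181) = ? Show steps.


486 = 2 * 181 + 124
181 = 1 * 124 + 57
124 = 2 * 57 + 10
57 = 5 * 10 + 7
10 = 1 * 7 + 3
7 = 2 * 3 + 1
3 = 3 * 1 + 0
GCD = 1


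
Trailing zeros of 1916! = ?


floor(1916/5) = 383
floor(1916/25) = 76
floor(1916/125) = 15
floor(1916/625) = 3
Total = 477

477 trailing zeros


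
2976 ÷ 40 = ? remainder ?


2976 = 40 * 74 + 16
Check: 2960 + 16 = 2976

q = 74, r = 16


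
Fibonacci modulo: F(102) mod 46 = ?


F(k) mod 46 for k=1..102:
1, 1, 2, 3, 5, 8, 13, 21, 34, 9, 43, 6, 3, 9, 12, 21, 33, 8, 41, 3, 44, 1, 45, 0, 45, 45, 44, 43, 41, 38, 33, 25, 12, 37, 3, 40, 43, 37, 34, 25, 13, 38, 5, 43, 2, 45, 1, 0, 1, 1, 2, 3, 5, 8, 13, 21, 34, 9, 43, 6, 3, 9, 12, 21, 33, 8, 41, 3, 44, 1, 45, 0, 45, 45, 44, 43, 41, 38, 33, 25, 12, 37, 3, 40, 43, 37, 34, 25, 13, 38, 5, 43, 2, 45, 1, 0, 1, 1, 2, 3, 5, 8
F(102) mod 46 = 8


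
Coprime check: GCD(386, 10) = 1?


Euclidean algorithm:
386 = 38 * 10 + 6
10 = 1 * 6 + 4
6 = 1 * 4 + 2
4 = 2 * 2 + 0
GCD(386, 10) = 2

No, not coprime (GCD = 2)


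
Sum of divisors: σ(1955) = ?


Divisors of 1955: 1, 5, 17, 23, 85, 115, 391, 1955
Sum = 1 + 5 + 17 + 23 + 85 + 115 + 391 + 1955 = 2592

σ(1955) = 2592


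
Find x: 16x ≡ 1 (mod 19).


GCD(16, 19) = 1, unique solution
a^(-1) mod 19 = 6
x = 6 * 1 mod 19 = 6

x ≡ 6 (mod 19)


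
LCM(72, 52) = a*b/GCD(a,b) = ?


GCD(72, 52) = 4
LCM = 72*52/4 = 3744/4 = 936

LCM = 936


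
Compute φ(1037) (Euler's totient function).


1037 = 17 × 61
Prime factors: 17, 61
φ(1037) = 1037 × (1-1/17) × (1-1/61)
= 1037 × 16/17 × 60/61 = 960

φ(1037) = 960


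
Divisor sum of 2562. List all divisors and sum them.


Divisors of 2562: 1, 2, 3, 6, 7, 14, 21, 42, 61, 122, 183, 366, 427, 854, 1281, 2562
Sum = 1 + 2 + 3 + 6 + 7 + 14 + 21 + 42 + 61 + 122 + 183 + 366 + 427 + 854 + 1281 + 2562 = 5952

σ(2562) = 5952


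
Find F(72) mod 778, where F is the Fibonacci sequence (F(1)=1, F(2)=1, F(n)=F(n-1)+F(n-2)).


F(k) mod 778 for k=1..72:
1, 1, 2, 3, 5, 8, 13, 21, 34, 55, 89, 144, 233, 377, 610, 209, 41, 250, 291, 541, 54, 595, 649, 466, 337, 25, 362, 387, 749, 358, 329, 687, 238, 147, 385, 532, 139, 671, 32, 703, 735, 660, 617, 499, 338, 59, 397, 456, 75, 531, 606, 359, 187, 546, 733, 501, 456, 179, 635, 36, 671, 707, 600, 529, 351, 102, 453, 555, 230, 7, 237, 244
F(72) mod 778 = 244


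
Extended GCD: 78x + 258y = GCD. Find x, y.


Tabular extended Euclidean (each row: r = 78*s + 258*t):
r=78, s=1, t=0
r=258, s=0, t=1
q=0: r=78, s=1, t=0   [78*(1) + 258*(0) = 78]
q=3: r=24, s=-3, t=1   [78*(-3) + 258*(1) = 24]
q=3: r=6, s=10, t=-3   [78*(10) + 258*(-3) = 6]
q=4: r=0, s=-43, t=13   [78*(-43) + 258*(13) = 0]
GCD = 6; from the row with r=6: x=10, y=-3
Check: 78*(10) + 258*(-3) = 780 - 774 = 6

GCD = 6, x = 10, y = -3


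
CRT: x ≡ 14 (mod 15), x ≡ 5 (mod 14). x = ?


M = 15*14 = 210
M1 = M/15 = 14, M2 = M/14 = 15
M1^(-1) mod 15 = 14, M2^(-1) mod 14 = 1
x = 14*14*14 + 5*15*1 = 2819
2819 mod 210 = 89
Check: 89 mod 15 = 14 ✓, 89 mod 14 = 5 ✓

x ≡ 89 (mod 210)


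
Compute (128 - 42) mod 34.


128 - 42 = 86
86 mod 34 = 18


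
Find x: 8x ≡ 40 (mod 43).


GCD(8, 43) = 1, unique solution
a^(-1) mod 43 = 27
x = 27 * 40 mod 43 = 5

x ≡ 5 (mod 43)


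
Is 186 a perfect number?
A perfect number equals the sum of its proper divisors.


Proper divisors of 186: 1, 2, 3, 6, 31, 62, 93
Sum = 1 + 2 + 3 + 6 + 31 + 62 + 93 = 198

No, 186 is not perfect (198 ≠ 186)


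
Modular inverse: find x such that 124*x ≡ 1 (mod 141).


Use the extended Euclidean algorithm on (141, 124); each row r = 141*s + 124*t:
r=141, s=1, t=0
r=124, s=0, t=1
q=1: r=17, s=1, t=-1   [141*(1) + 124*(-1) = 17]
q=7: r=5, s=-7, t=8   [141*(-7) + 124*(8) = 5]
q=3: r=2, s=22, t=-25   [141*(22) + 124*(-25) = 2]
q=2: r=1, s=-51, t=58   [141*(-51) + 124*(58) = 1]
q=2: r=0, s=124, t=-141   [141*(124) + 124*(-141) = 0]
GCD = 1 with t = 58, so 124*(58) ≡ 1 (mod 141)
Inverse = 58 mod 141 = 58
Check: 124 * 58 = 7192 ≡ 1 (mod 141)

124^(-1) ≡ 58 (mod 141)


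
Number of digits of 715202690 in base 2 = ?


715202690 in base 2 = 101010101000010010000010000010
Number of digits = 30

30 digits (base 2)


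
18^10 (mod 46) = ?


18^1 mod 46 = 18
18^2 mod 46 = 2
18^3 mod 46 = 36
18^4 mod 46 = 4
18^5 mod 46 = 26
18^6 mod 46 = 8
18^7 mod 46 = 6
18^8 mod 46 = 16
18^9 mod 46 = 12
18^10 mod 46 = 32


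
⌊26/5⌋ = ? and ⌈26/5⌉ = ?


26/5 = 5.2000
floor = 5
ceil = 6

floor = 5, ceil = 6


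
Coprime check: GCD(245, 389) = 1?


Euclidean algorithm:
389 = 1 * 245 + 144
245 = 1 * 144 + 101
144 = 1 * 101 + 43
101 = 2 * 43 + 15
43 = 2 * 15 + 13
15 = 1 * 13 + 2
13 = 6 * 2 + 1
2 = 2 * 1 + 0
GCD(245, 389) = 1

Yes, coprime (GCD = 1)


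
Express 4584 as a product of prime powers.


4584 / 2 = 2292
2292 / 2 = 1146
1146 / 2 = 573
573 / 3 = 191
191 / 191 = 1
4584 = 2^3 × 3 × 191


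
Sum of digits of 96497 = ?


9 + 6 + 4 + 9 + 7 = 35


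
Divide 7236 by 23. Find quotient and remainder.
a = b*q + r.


7236 = 23 * 314 + 14
Check: 7222 + 14 = 7236

q = 314, r = 14


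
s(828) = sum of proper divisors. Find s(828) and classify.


Proper divisors: 1, 2, 3, 4, 6, 9, 12, 18, 23, 36, 46, 69, 92, 138, 207, 276, 414
Sum = 1 + 2 + 3 + 4 + 6 + 9 + 12 + 18 + 23 + 36 + 46 + 69 + 92 + 138 + 207 + 276 + 414 = 1356
1356 > 828 → abundant

s(828) = 1356 (abundant)


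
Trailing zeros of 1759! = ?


floor(1759/5) = 351
floor(1759/25) = 70
floor(1759/125) = 14
floor(1759/625) = 2
Total = 437

437 trailing zeros


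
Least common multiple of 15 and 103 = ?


GCD(15, 103) = 1
LCM = 15*103/1 = 1545/1 = 1545

LCM = 1545


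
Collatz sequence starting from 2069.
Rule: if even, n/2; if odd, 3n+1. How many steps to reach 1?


2069 → 6208 → 3104 → 1552 → 776 → 388 → 194 → 97 → 292 → 146 → 73 → 220 → 110 → 55 → 166 → 83 → 250 → 125 → 376 → 188 → 94 → 47 → 142 → 71 → 214 → 107 → 322 → 161 → 484 → 242 → 121 → 364 → 182 → 91 → 274 → 137 → 412 → 206 → 103 → 310 → 155 → 466 → 233 → 700 → 350 → 175 → 526 → 263 → 790 → 395 → 1186 → 593 → 1780 → 890 → 445 → 1336 → 668 → 334 → 167 → 502 → 251 → 754 → 377 → 1132 → 566 → 283 → 850 → 425 → 1276 → 638 → 319 → 958 → 479 → 1438 → 719 → 2158 → 1079 → 3238 → 1619 → 4858 → 2429 → 7288 → 3644 → 1822 → 911 → 2734 → 1367 → 4102 → 2051 → 6154 → 3077 → 9232 → 4616 → 2308 → 1154 → 577 → 1732 → 866 → 433 → 1300 → 650 → 325 → 976 → 488 → 244 → 122 → 61 → 184 → 92 → 46 → 23 → 70 → 35 → 106 → 53 → 160 → 80 → 40 → 20 → 10 → 5 → 16 → 8 → 4 → 2 → 1
Total steps = 125

125 steps


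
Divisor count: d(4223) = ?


4223 = 41^1 × 103^1
d(4223) = (1+1) × (1+1) = 4

4 divisors


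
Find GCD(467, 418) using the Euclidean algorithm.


467 = 1 * 418 + 49
418 = 8 * 49 + 26
49 = 1 * 26 + 23
26 = 1 * 23 + 3
23 = 7 * 3 + 2
3 = 1 * 2 + 1
2 = 2 * 1 + 0
GCD = 1


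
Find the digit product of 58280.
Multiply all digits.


5 × 8 × 2 × 8 × 0 = 0


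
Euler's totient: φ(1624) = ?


1624 = 2^3 × 7 × 29
Prime factors: 2, 7, 29
φ(1624) = 1624 × (1-1/2) × (1-1/7) × (1-1/29)
= 1624 × 1/2 × 6/7 × 28/29 = 672

φ(1624) = 672


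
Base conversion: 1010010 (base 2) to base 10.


1010010 (base 2) = 82 (decimal)
82 (decimal) = 82 (base 10)


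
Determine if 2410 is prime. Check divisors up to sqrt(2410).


2410 / 2 = 1205 (exact division)
2410 is NOT prime.

No, 2410 is not prime


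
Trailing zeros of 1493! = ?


floor(1493/5) = 298
floor(1493/25) = 59
floor(1493/125) = 11
floor(1493/625) = 2
Total = 370

370 trailing zeros


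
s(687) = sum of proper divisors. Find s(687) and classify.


Proper divisors: 1, 3, 229
Sum = 1 + 3 + 229 = 233
233 < 687 → deficient

s(687) = 233 (deficient)


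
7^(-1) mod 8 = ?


Use the extended Euclidean algorithm on (8, 7); each row r = 8*s + 7*t:
r=8, s=1, t=0
r=7, s=0, t=1
q=1: r=1, s=1, t=-1   [8*(1) + 7*(-1) = 1]
q=7: r=0, s=-7, t=8   [8*(-7) + 7*(8) = 0]
GCD = 1 with t = -1, so 7*(-1) ≡ 1 (mod 8)
Inverse = -1 mod 8 = 7
Check: 7 * 7 = 49 ≡ 1 (mod 8)

7^(-1) ≡ 7 (mod 8)


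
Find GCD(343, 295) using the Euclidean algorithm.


343 = 1 * 295 + 48
295 = 6 * 48 + 7
48 = 6 * 7 + 6
7 = 1 * 6 + 1
6 = 6 * 1 + 0
GCD = 1


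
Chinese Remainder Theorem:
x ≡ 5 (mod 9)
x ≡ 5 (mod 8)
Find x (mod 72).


M = 9*8 = 72
M1 = M/9 = 8, M2 = M/8 = 9
M1^(-1) mod 9 = 8, M2^(-1) mod 8 = 1
x = 5*8*8 + 5*9*1 = 365
365 mod 72 = 5
Check: 5 mod 9 = 5 ✓, 5 mod 8 = 5 ✓

x ≡ 5 (mod 72)


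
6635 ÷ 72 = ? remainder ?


6635 = 72 * 92 + 11
Check: 6624 + 11 = 6635

q = 92, r = 11


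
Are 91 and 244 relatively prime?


Euclidean algorithm:
244 = 2 * 91 + 62
91 = 1 * 62 + 29
62 = 2 * 29 + 4
29 = 7 * 4 + 1
4 = 4 * 1 + 0
GCD(91, 244) = 1

Yes, coprime (GCD = 1)


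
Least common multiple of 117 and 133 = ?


GCD(117, 133) = 1
LCM = 117*133/1 = 15561/1 = 15561

LCM = 15561


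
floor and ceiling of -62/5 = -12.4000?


-62/5 = -12.4000
floor = -13
ceil = -12

floor = -13, ceil = -12


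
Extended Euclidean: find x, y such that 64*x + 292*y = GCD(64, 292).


Tabular extended Euclidean (each row: r = 64*s + 292*t):
r=64, s=1, t=0
r=292, s=0, t=1
q=0: r=64, s=1, t=0   [64*(1) + 292*(0) = 64]
q=4: r=36, s=-4, t=1   [64*(-4) + 292*(1) = 36]
q=1: r=28, s=5, t=-1   [64*(5) + 292*(-1) = 28]
q=1: r=8, s=-9, t=2   [64*(-9) + 292*(2) = 8]
q=3: r=4, s=32, t=-7   [64*(32) + 292*(-7) = 4]
q=2: r=0, s=-73, t=16   [64*(-73) + 292*(16) = 0]
GCD = 4; from the row with r=4: x=32, y=-7
Check: 64*(32) + 292*(-7) = 2048 - 2044 = 4

GCD = 4, x = 32, y = -7


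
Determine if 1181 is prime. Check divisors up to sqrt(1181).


Check divisors up to sqrt(1181) = 34.3657
No divisors found.
1181 is prime.

Yes, 1181 is prime


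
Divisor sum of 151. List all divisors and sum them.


Divisors of 151: 1, 151
Sum = 1 + 151 = 152

σ(151) = 152


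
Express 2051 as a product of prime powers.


2051 / 7 = 293
293 / 293 = 1
2051 = 7 × 293


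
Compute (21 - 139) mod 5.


21 - 139 = -118
-118 mod 5 = 2


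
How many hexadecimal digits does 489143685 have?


489143685 in base 16 = 1D27BD85
Number of digits = 8

8 digits (base 16)


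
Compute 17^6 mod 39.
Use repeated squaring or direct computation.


17^1 mod 39 = 17
17^2 mod 39 = 16
17^3 mod 39 = 38
17^4 mod 39 = 22
17^5 mod 39 = 23
17^6 mod 39 = 1


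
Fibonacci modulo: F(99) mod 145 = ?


F(k) mod 145 for k=1..99:
1, 1, 2, 3, 5, 8, 13, 21, 34, 55, 89, 144, 88, 87, 30, 117, 2, 119, 121, 95, 71, 21, 92, 113, 60, 28, 88, 116, 59, 30, 89, 119, 63, 37, 100, 137, 92, 84, 31, 115, 1, 116, 117, 88, 60, 3, 63, 66, 129, 50, 34, 84, 118, 57, 30, 87, 117, 59, 31, 90, 121, 66, 42, 108, 5, 113, 118, 86, 59, 0, 59, 59, 118, 32, 5, 37, 42, 79, 121, 55, 31, 86, 117, 58, 30, 88, 118, 61, 34, 95, 129, 79, 63, 142, 60, 57, 117, 29, 1
F(99) mod 145 = 1
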